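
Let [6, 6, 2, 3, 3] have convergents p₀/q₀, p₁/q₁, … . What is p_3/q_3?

277/45

Using pₖ = aₖpₖ₋₁ + pₖ₋₂, qₖ = aₖqₖ₋₁ + qₖ₋₂ (with p₋₁=1, p₋₂=0, q₋₁=0, q₋₂=1):
  k=0: a=6, p=6, q=1
  k=1: a=6, p=37, q=6
  k=2: a=2, p=80, q=13
  k=3: a=3, p=277, q=45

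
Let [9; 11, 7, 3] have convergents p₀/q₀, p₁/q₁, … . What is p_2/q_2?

709/78

Using pₖ = aₖpₖ₋₁ + pₖ₋₂, qₖ = aₖqₖ₋₁ + qₖ₋₂ (with p₋₁=1, p₋₂=0, q₋₁=0, q₋₂=1):
  k=0: a=9, p=9, q=1
  k=1: a=11, p=100, q=11
  k=2: a=7, p=709, q=78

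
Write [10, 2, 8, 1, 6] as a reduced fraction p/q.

1372/131

Using pₖ = aₖpₖ₋₁ + pₖ₋₂ and qₖ = aₖqₖ₋₁ + qₖ₋₂:
  k=0: a=10, p=10, q=1
  k=1: a=2, p=21, q=2
  k=2: a=8, p=178, q=17
  k=3: a=1, p=199, q=19
  k=4: a=6, p=1372, q=131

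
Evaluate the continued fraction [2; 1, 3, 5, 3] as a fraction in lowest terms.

185/67

Using pₖ = aₖpₖ₋₁ + pₖ₋₂ and qₖ = aₖqₖ₋₁ + qₖ₋₂:
  k=0: a=2, p=2, q=1
  k=1: a=1, p=3, q=1
  k=2: a=3, p=11, q=4
  k=3: a=5, p=58, q=21
  k=4: a=3, p=185, q=67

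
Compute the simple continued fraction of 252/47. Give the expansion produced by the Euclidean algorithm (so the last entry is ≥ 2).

[5; 2, 1, 3, 4]

252 = 5×47 + 17
47 = 2×17 + 13
17 = 1×13 + 4
13 = 3×4 + 1
4 = 4×1 + 0  (stop)
So 252/47 = [5; 2, 1, 3, 4].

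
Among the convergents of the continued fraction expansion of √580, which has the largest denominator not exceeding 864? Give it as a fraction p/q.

13896/577

√580 = [24; 12, 48, …] (period length 2).
Convergents:
  p_0/q_0 = 24/1
  p_1/q_1 = 289/12
  p_2/q_2 = 13896/577
  p_3/q_3 = 167041/6936
q_2 = 577 ≤ 864 < 6936 = q_3, so the answer is 13896/577.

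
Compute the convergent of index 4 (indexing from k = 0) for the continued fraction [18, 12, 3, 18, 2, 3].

25187/1393

Using pₖ = aₖpₖ₋₁ + pₖ₋₂, qₖ = aₖqₖ₋₁ + qₖ₋₂ (with p₋₁=1, p₋₂=0, q₋₁=0, q₋₂=1):
  k=0: a=18, p=18, q=1
  k=1: a=12, p=217, q=12
  k=2: a=3, p=669, q=37
  k=3: a=18, p=12259, q=678
  k=4: a=2, p=25187, q=1393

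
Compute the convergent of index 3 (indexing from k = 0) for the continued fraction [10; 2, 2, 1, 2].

Using pₖ = aₖpₖ₋₁ + pₖ₋₂, qₖ = aₖqₖ₋₁ + qₖ₋₂ (with p₋₁=1, p₋₂=0, q₋₁=0, q₋₂=1):
  k=0: a=10, p=10, q=1
  k=1: a=2, p=21, q=2
  k=2: a=2, p=52, q=5
  k=3: a=1, p=73, q=7

73/7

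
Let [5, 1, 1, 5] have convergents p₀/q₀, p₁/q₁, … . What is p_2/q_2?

Using pₖ = aₖpₖ₋₁ + pₖ₋₂, qₖ = aₖqₖ₋₁ + qₖ₋₂ (with p₋₁=1, p₋₂=0, q₋₁=0, q₋₂=1):
  k=0: a=5, p=5, q=1
  k=1: a=1, p=6, q=1
  k=2: a=1, p=11, q=2

11/2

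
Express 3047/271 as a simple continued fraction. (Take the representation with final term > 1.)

[11; 4, 9, 2, 3]

3047 = 11*271 + 66
271 = 4*66 + 7
66 = 9*7 + 3
7 = 2*3 + 1
3 = 3*1 + 0  (stop)
So 3047/271 = [11; 4, 9, 2, 3].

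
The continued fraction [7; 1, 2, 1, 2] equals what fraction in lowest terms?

Using pₖ = aₖpₖ₋₁ + pₖ₋₂ and qₖ = aₖqₖ₋₁ + qₖ₋₂:
  k=0: a=7, p=7, q=1
  k=1: a=1, p=8, q=1
  k=2: a=2, p=23, q=3
  k=3: a=1, p=31, q=4
  k=4: a=2, p=85, q=11

85/11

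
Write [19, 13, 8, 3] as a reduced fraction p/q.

6257/328

Fold from the inside: start with 3/1.
  8 + 1/3 = 25/3
  13 + 3/25 = 328/25
  19 + 25/328 = 6257/328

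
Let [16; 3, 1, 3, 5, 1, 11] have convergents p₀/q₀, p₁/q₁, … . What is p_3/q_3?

Using pₖ = aₖpₖ₋₁ + pₖ₋₂, qₖ = aₖqₖ₋₁ + qₖ₋₂ (with p₋₁=1, p₋₂=0, q₋₁=0, q₋₂=1):
  k=0: a=16, p=16, q=1
  k=1: a=3, p=49, q=3
  k=2: a=1, p=65, q=4
  k=3: a=3, p=244, q=15

244/15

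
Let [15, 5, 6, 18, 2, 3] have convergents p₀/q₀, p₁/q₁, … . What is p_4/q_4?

17579/1157

Using pₖ = aₖpₖ₋₁ + pₖ₋₂, qₖ = aₖqₖ₋₁ + qₖ₋₂ (with p₋₁=1, p₋₂=0, q₋₁=0, q₋₂=1):
  k=0: a=15, p=15, q=1
  k=1: a=5, p=76, q=5
  k=2: a=6, p=471, q=31
  k=3: a=18, p=8554, q=563
  k=4: a=2, p=17579, q=1157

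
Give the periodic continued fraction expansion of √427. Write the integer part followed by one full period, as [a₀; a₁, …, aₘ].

[20; 1, 1, 1, 40]

a₀ = ⌊√427⌋ = 20.
With m₀=0, d₀=1 and mₖ₊₁ = dₖaₖ − mₖ, dₖ₊₁ = (n − mₖ₊₁²)/dₖ, aₖ₊₁ = ⌊(a₀+mₖ₊₁)/dₖ₊₁⌋:
  k=1: m=20, d=27, a=1
  k=2: m=7, d=14, a=1
  k=3: m=7, d=27, a=1
  k=4: m=20, d=1, a=40
d=1 and a=2a₀=40 at k=4, so the next step gives (m, d) = (20, 27) again — its k=1 value — and the period has length 4.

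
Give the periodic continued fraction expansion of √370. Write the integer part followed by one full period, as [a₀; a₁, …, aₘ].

a₀ = ⌊√370⌋ = 19.

[19; 4, 4, 38]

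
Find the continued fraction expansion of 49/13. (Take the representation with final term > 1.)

[3; 1, 3, 3]

49 = 3×13 + 10
13 = 1×10 + 3
10 = 3×3 + 1
3 = 3×1 + 0  (stop)
So 49/13 = [3; 1, 3, 3].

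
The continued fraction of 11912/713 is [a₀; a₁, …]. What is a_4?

11912 = 16·713 + 504   →  a_0 = 16
713 = 1·504 + 209   →  a_1 = 1
504 = 2·209 + 86   →  a_2 = 2
209 = 2·86 + 37   →  a_3 = 2
86 = 2·37 + 12   →  a_4 = 2

2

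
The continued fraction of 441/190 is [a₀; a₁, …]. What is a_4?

441 = 2·190 + 61   →  a_0 = 2
190 = 3·61 + 7   →  a_1 = 3
61 = 8·7 + 5   →  a_2 = 8
7 = 1·5 + 2   →  a_3 = 1
5 = 2·2 + 1   →  a_4 = 2

2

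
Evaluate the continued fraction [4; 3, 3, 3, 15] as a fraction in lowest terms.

2173/505

Fold from the inside: start with 15/1.
  3 + 1/15 = 46/15
  3 + 15/46 = 153/46
  3 + 46/153 = 505/153
  4 + 153/505 = 2173/505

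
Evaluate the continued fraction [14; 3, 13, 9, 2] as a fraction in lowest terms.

Fold from the inside: start with 2/1.
  9 + 1/2 = 19/2
  13 + 2/19 = 249/19
  3 + 19/249 = 766/249
  14 + 249/766 = 10973/766

10973/766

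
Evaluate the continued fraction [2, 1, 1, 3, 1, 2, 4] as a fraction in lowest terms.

Fold from the inside: start with 4/1.
  2 + 1/4 = 9/4
  1 + 4/9 = 13/9
  3 + 9/13 = 48/13
  1 + 13/48 = 61/48
  1 + 48/61 = 109/61
  2 + 61/109 = 279/109

279/109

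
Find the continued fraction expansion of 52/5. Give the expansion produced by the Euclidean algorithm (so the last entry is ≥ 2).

52 = 10·5 + 2
5 = 2·2 + 1
2 = 2·1 + 0  (stop)
So 52/5 = [10; 2, 2].

[10; 2, 2]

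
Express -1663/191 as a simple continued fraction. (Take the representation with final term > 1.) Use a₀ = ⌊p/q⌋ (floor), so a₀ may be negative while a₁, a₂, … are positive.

[-9; 3, 2, 2, 3, 3]

-1663 = -9*191 + 56
191 = 3*56 + 23
56 = 2*23 + 10
23 = 2*10 + 3
10 = 3*3 + 1
3 = 3*1 + 0  (stop)
So -1663/191 = [-9; 3, 2, 2, 3, 3].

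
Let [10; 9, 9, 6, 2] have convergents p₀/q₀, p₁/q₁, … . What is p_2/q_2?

Using pₖ = aₖpₖ₋₁ + pₖ₋₂, qₖ = aₖqₖ₋₁ + qₖ₋₂ (with p₋₁=1, p₋₂=0, q₋₁=0, q₋₂=1):
  k=0: a=10, p=10, q=1
  k=1: a=9, p=91, q=9
  k=2: a=9, p=829, q=82

829/82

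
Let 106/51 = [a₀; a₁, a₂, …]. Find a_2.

1

106 = 2·51 + 4   →  a_0 = 2
51 = 12·4 + 3   →  a_1 = 12
4 = 1·3 + 1   →  a_2 = 1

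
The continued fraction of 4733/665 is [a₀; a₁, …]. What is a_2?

4733 = 7·665 + 78   →  a_0 = 7
665 = 8·78 + 41   →  a_1 = 8
78 = 1·41 + 37   →  a_2 = 1

1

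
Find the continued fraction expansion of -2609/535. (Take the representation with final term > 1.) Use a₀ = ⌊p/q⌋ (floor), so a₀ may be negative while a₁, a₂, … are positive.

-2609 = -5×535 + 66
535 = 8×66 + 7
66 = 9×7 + 3
7 = 2×3 + 1
3 = 3×1 + 0  (stop)
So -2609/535 = [-5; 8, 9, 2, 3].

[-5; 8, 9, 2, 3]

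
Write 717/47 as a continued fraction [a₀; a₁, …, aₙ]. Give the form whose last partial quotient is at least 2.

717 = 15×47 + 12
47 = 3×12 + 11
12 = 1×11 + 1
11 = 11×1 + 0  (stop)
So 717/47 = [15; 3, 1, 11].

[15; 3, 1, 11]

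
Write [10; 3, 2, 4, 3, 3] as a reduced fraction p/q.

3406/331

Using pₖ = aₖpₖ₋₁ + pₖ₋₂ and qₖ = aₖqₖ₋₁ + qₖ₋₂:
  k=0: a=10, p=10, q=1
  k=1: a=3, p=31, q=3
  k=2: a=2, p=72, q=7
  k=3: a=4, p=319, q=31
  k=4: a=3, p=1029, q=100
  k=5: a=3, p=3406, q=331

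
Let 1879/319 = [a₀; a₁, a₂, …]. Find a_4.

1

1879 = 5·319 + 284   →  a_0 = 5
319 = 1·284 + 35   →  a_1 = 1
284 = 8·35 + 4   →  a_2 = 8
35 = 8·4 + 3   →  a_3 = 8
4 = 1·3 + 1   →  a_4 = 1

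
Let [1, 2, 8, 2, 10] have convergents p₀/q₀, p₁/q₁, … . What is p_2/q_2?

25/17

Using pₖ = aₖpₖ₋₁ + pₖ₋₂, qₖ = aₖqₖ₋₁ + qₖ₋₂ (with p₋₁=1, p₋₂=0, q₋₁=0, q₋₂=1):
  k=0: a=1, p=1, q=1
  k=1: a=2, p=3, q=2
  k=2: a=8, p=25, q=17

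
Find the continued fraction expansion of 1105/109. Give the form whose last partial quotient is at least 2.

1105 = 10×109 + 15
109 = 7×15 + 4
15 = 3×4 + 3
4 = 1×3 + 1
3 = 3×1 + 0  (stop)
So 1105/109 = [10; 7, 3, 1, 3].

[10; 7, 3, 1, 3]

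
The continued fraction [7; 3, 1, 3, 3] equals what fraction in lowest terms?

Using pₖ = aₖpₖ₋₁ + pₖ₋₂ and qₖ = aₖqₖ₋₁ + qₖ₋₂:
  k=0: a=7, p=7, q=1
  k=1: a=3, p=22, q=3
  k=2: a=1, p=29, q=4
  k=3: a=3, p=109, q=15
  k=4: a=3, p=356, q=49

356/49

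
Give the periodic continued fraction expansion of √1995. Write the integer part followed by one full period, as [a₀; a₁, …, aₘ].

a₀ = ⌊√1995⌋ = 44.
With m₀=0, d₀=1 and mₖ₊₁ = dₖaₖ − mₖ, dₖ₊₁ = (n − mₖ₊₁²)/dₖ, aₖ₊₁ = ⌊(a₀+mₖ₊₁)/dₖ₊₁⌋:
  k=1: m=44, d=59, a=1
  k=2: m=15, d=30, a=1
  k=3: m=15, d=59, a=1
  k=4: m=44, d=1, a=88
d=1 and a=2a₀=88 at k=4, so the next step gives (m, d) = (44, 59) again — its k=1 value — and the period has length 4.

[44; 1, 1, 1, 88]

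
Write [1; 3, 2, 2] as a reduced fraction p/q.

22/17

Fold from the inside: start with 2/1.
  2 + 1/2 = 5/2
  3 + 2/5 = 17/5
  1 + 5/17 = 22/17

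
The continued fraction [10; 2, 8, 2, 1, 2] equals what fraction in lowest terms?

Fold from the inside: start with 2/1.
  1 + 1/2 = 3/2
  2 + 2/3 = 8/3
  8 + 3/8 = 67/8
  2 + 8/67 = 142/67
  10 + 67/142 = 1487/142

1487/142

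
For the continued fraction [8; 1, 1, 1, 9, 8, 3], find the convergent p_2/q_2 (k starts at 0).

Using pₖ = aₖpₖ₋₁ + pₖ₋₂, qₖ = aₖqₖ₋₁ + qₖ₋₂ (with p₋₁=1, p₋₂=0, q₋₁=0, q₋₂=1):
  k=0: a=8, p=8, q=1
  k=1: a=1, p=9, q=1
  k=2: a=1, p=17, q=2

17/2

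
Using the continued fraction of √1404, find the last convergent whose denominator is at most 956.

29339/783

√1404 = [37; 2, 7, 1, 4, 1, 7, 2, 74, …] (period length 8).
Convergents:
  p_0/q_0 = 37/1
  p_1/q_1 = 75/2
  p_2/q_2 = 562/15
  p_3/q_3 = 637/17
  p_4/q_4 = 3110/83
  p_5/q_5 = 3747/100
  p_6/q_6 = 29339/783
  p_7/q_7 = 62425/1666
q_6 = 783 ≤ 956 < 1666 = q_7, so the answer is 29339/783.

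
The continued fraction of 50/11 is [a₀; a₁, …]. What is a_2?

50 = 4·11 + 6   →  a_0 = 4
11 = 1·6 + 5   →  a_1 = 1
6 = 1·5 + 1   →  a_2 = 1

1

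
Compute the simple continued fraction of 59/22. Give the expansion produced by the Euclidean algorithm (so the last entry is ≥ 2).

[2; 1, 2, 7]

59 = 2*22 + 15
22 = 1*15 + 7
15 = 2*7 + 1
7 = 7*1 + 0  (stop)
So 59/22 = [2; 1, 2, 7].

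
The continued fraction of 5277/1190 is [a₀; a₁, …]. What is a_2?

5277 = 4·1190 + 517   →  a_0 = 4
1190 = 2·517 + 156   →  a_1 = 2
517 = 3·156 + 49   →  a_2 = 3

3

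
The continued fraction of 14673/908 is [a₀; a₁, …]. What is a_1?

14673 = 16·908 + 145   →  a_0 = 16
908 = 6·145 + 38   →  a_1 = 6

6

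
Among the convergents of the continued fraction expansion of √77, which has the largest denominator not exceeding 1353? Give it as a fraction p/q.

6239/711

√77 = [8; 1, 3, 2, 3, 1, 16, …] (period length 6).
Convergents:
  p_0/q_0 = 8/1
  p_1/q_1 = 9/1
  p_2/q_2 = 35/4
  p_3/q_3 = 79/9
  p_4/q_4 = 272/31
  p_5/q_5 = 351/40
  p_6/q_6 = 5888/671
  p_7/q_7 = 6239/711
  p_8/q_8 = 24605/2804
q_7 = 711 ≤ 1353 < 2804 = q_8, so the answer is 6239/711.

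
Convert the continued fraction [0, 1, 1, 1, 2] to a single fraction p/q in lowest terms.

5/8

Using pₖ = aₖpₖ₋₁ + pₖ₋₂ and qₖ = aₖqₖ₋₁ + qₖ₋₂:
  k=0: a=0, p=0, q=1
  k=1: a=1, p=1, q=1
  k=2: a=1, p=1, q=2
  k=3: a=1, p=2, q=3
  k=4: a=2, p=5, q=8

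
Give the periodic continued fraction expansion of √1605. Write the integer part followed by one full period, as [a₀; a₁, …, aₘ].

a₀ = ⌊√1605⌋ = 40.
With m₀=0, d₀=1 and mₖ₊₁ = dₖaₖ − mₖ, dₖ₊₁ = (n − mₖ₊₁²)/dₖ, aₖ₊₁ = ⌊(a₀+mₖ₊₁)/dₖ₊₁⌋:
  k=1: m=40, d=5, a=16
  k=2: m=40, d=1, a=80
d=1 and a=2a₀=80 at k=2, so the next step gives (m, d) = (40, 5) again — its k=1 value — and the period has length 2.

[40; 16, 80]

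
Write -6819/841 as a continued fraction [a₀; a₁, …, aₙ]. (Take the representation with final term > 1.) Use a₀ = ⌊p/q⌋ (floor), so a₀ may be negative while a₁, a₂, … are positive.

[-9; 1, 8, 4, 7, 3]

-6819 = -9·841 + 750
841 = 1·750 + 91
750 = 8·91 + 22
91 = 4·22 + 3
22 = 7·3 + 1
3 = 3·1 + 0  (stop)
So -6819/841 = [-9; 1, 8, 4, 7, 3].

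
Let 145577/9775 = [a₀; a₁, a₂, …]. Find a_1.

1

145577 = 14·9775 + 8727   →  a_0 = 14
9775 = 1·8727 + 1048   →  a_1 = 1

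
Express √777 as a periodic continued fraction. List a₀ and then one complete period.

[27; 1, 6, 1, 54]

a₀ = ⌊√777⌋ = 27.
With m₀=0, d₀=1 and mₖ₊₁ = dₖaₖ − mₖ, dₖ₊₁ = (n − mₖ₊₁²)/dₖ, aₖ₊₁ = ⌊(a₀+mₖ₊₁)/dₖ₊₁⌋:
  k=1: m=27, d=48, a=1
  k=2: m=21, d=7, a=6
  k=3: m=21, d=48, a=1
  k=4: m=27, d=1, a=54
d=1 and a=2a₀=54 at k=4, so the next step gives (m, d) = (27, 48) again — its k=1 value — and the period has length 4.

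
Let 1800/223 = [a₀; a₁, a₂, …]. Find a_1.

13

1800 = 8·223 + 16   →  a_0 = 8
223 = 13·16 + 15   →  a_1 = 13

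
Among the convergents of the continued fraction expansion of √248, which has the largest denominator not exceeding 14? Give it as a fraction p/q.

63/4

√248 = [15; 1, 2, 1, 30, …] (period length 4).
Convergents:
  p_0/q_0 = 15/1
  p_1/q_1 = 16/1
  p_2/q_2 = 47/3
  p_3/q_3 = 63/4
  p_4/q_4 = 1937/123
q_3 = 4 ≤ 14 < 123 = q_4, so the answer is 63/4.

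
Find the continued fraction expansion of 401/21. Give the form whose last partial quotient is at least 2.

[19; 10, 2]

401 = 19×21 + 2
21 = 10×2 + 1
2 = 2×1 + 0  (stop)
So 401/21 = [19; 10, 2].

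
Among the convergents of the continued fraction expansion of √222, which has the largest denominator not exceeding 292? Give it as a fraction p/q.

√222 = [14; 1, 8, 1, 28, …] (period length 4).
Convergents:
  p_0/q_0 = 14/1
  p_1/q_1 = 15/1
  p_2/q_2 = 134/9
  p_3/q_3 = 149/10
  p_4/q_4 = 4306/289
  p_5/q_5 = 4455/299
q_4 = 289 ≤ 292 < 299 = q_5, so the answer is 4306/289.

4306/289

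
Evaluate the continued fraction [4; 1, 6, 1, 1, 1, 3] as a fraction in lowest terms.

Using pₖ = aₖpₖ₋₁ + pₖ₋₂ and qₖ = aₖqₖ₋₁ + qₖ₋₂:
  k=0: a=4, p=4, q=1
  k=1: a=1, p=5, q=1
  k=2: a=6, p=34, q=7
  k=3: a=1, p=39, q=8
  k=4: a=1, p=73, q=15
  k=5: a=1, p=112, q=23
  k=6: a=3, p=409, q=84

409/84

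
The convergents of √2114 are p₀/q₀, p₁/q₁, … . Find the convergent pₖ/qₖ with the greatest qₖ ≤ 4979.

194534/4231

√2114 = [45; 1, 44, 1, 90, …] (period length 4).
Convergents:
  p_0/q_0 = 45/1
  p_1/q_1 = 46/1
  p_2/q_2 = 2069/45
  p_3/q_3 = 2115/46
  p_4/q_4 = 192419/4185
  p_5/q_5 = 194534/4231
  p_6/q_6 = 8751915/190349
q_5 = 4231 ≤ 4979 < 190349 = q_6, so the answer is 194534/4231.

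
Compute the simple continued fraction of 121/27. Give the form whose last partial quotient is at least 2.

121 = 4*27 + 13
27 = 2*13 + 1
13 = 13*1 + 0  (stop)
So 121/27 = [4; 2, 13].

[4; 2, 13]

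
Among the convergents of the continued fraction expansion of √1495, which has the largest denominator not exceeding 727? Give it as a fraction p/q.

√1495 = [38; 1, 1, 1, 76, …] (period length 4).
Convergents:
  p_0/q_0 = 38/1
  p_1/q_1 = 39/1
  p_2/q_2 = 77/2
  p_3/q_3 = 116/3
  p_4/q_4 = 8893/230
  p_5/q_5 = 9009/233
  p_6/q_6 = 17902/463
  p_7/q_7 = 26911/696
  p_8/q_8 = 2063138/53359
q_7 = 696 ≤ 727 < 53359 = q_8, so the answer is 26911/696.

26911/696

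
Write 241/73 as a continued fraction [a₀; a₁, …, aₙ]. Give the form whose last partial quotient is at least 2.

241 = 3·73 + 22
73 = 3·22 + 7
22 = 3·7 + 1
7 = 7·1 + 0  (stop)
So 241/73 = [3; 3, 3, 7].

[3; 3, 3, 7]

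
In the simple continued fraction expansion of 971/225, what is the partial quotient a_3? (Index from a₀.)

971 = 4·225 + 71   →  a_0 = 4
225 = 3·71 + 12   →  a_1 = 3
71 = 5·12 + 11   →  a_2 = 5
12 = 1·11 + 1   →  a_3 = 1

1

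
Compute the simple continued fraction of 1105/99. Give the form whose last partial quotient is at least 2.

1105 = 11·99 + 16
99 = 6·16 + 3
16 = 5·3 + 1
3 = 3·1 + 0  (stop)
So 1105/99 = [11; 6, 5, 3].

[11; 6, 5, 3]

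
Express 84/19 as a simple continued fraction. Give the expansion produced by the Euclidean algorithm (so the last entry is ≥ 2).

[4; 2, 2, 1, 2]

84 = 4*19 + 8
19 = 2*8 + 3
8 = 2*3 + 2
3 = 1*2 + 1
2 = 2*1 + 0  (stop)
So 84/19 = [4; 2, 2, 1, 2].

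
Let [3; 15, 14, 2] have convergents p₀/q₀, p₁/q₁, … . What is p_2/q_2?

647/211

Using pₖ = aₖpₖ₋₁ + pₖ₋₂, qₖ = aₖqₖ₋₁ + qₖ₋₂ (with p₋₁=1, p₋₂=0, q₋₁=0, q₋₂=1):
  k=0: a=3, p=3, q=1
  k=1: a=15, p=46, q=15
  k=2: a=14, p=647, q=211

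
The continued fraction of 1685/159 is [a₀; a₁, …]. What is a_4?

15

1685 = 10·159 + 95   →  a_0 = 10
159 = 1·95 + 64   →  a_1 = 1
95 = 1·64 + 31   →  a_2 = 1
64 = 2·31 + 2   →  a_3 = 2
31 = 15·2 + 1   →  a_4 = 15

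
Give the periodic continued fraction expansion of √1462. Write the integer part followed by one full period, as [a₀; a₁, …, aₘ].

a₀ = ⌊√1462⌋ = 38.
With m₀=0, d₀=1 and mₖ₊₁ = dₖaₖ − mₖ, dₖ₊₁ = (n − mₖ₊₁²)/dₖ, aₖ₊₁ = ⌊(a₀+mₖ₊₁)/dₖ₊₁⌋:
  k=1: m=38, d=18, a=4
  k=2: m=34, d=17, a=4
  k=3: m=34, d=18, a=4
  k=4: m=38, d=1, a=76
d=1 and a=2a₀=76 at k=4, so the next step gives (m, d) = (38, 18) again — its k=1 value — and the period has length 4.

[38; 4, 4, 4, 76]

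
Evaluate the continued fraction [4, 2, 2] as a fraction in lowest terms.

Fold from the inside: start with 2/1.
  2 + 1/2 = 5/2
  4 + 2/5 = 22/5

22/5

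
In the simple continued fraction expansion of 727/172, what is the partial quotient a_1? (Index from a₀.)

727 = 4·172 + 39   →  a_0 = 4
172 = 4·39 + 16   →  a_1 = 4

4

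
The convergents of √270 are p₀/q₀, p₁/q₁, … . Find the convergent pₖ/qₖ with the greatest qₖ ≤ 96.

√270 = [16; 2, 3, 6, 3, 2, 32, …] (period length 6).
Convergents:
  p_0/q_0 = 16/1
  p_1/q_1 = 33/2
  p_2/q_2 = 115/7
  p_3/q_3 = 723/44
  p_4/q_4 = 2284/139
q_3 = 44 ≤ 96 < 139 = q_4, so the answer is 723/44.

723/44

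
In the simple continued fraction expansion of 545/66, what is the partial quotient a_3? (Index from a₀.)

7

545 = 8·66 + 17   →  a_0 = 8
66 = 3·17 + 15   →  a_1 = 3
17 = 1·15 + 2   →  a_2 = 1
15 = 7·2 + 1   →  a_3 = 7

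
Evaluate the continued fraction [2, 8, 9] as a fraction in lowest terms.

155/73

Fold from the inside: start with 9/1.
  8 + 1/9 = 73/9
  2 + 9/73 = 155/73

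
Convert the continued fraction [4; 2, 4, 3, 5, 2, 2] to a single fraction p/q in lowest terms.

3683/828

Using pₖ = aₖpₖ₋₁ + pₖ₋₂ and qₖ = aₖqₖ₋₁ + qₖ₋₂:
  k=0: a=4, p=4, q=1
  k=1: a=2, p=9, q=2
  k=2: a=4, p=40, q=9
  k=3: a=3, p=129, q=29
  k=4: a=5, p=685, q=154
  k=5: a=2, p=1499, q=337
  k=6: a=2, p=3683, q=828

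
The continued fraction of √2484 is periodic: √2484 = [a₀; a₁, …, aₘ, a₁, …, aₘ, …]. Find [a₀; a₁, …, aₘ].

[49; 1, 5, 4, 5, 1, 98]

a₀ = ⌊√2484⌋ = 49.
With m₀=0, d₀=1 and mₖ₊₁ = dₖaₖ − mₖ, dₖ₊₁ = (n − mₖ₊₁²)/dₖ, aₖ₊₁ = ⌊(a₀+mₖ₊₁)/dₖ₊₁⌋:
  k=1: m=49, d=83, a=1
  k=2: m=34, d=16, a=5
  k=3: m=46, d=23, a=4
  k=4: m=46, d=16, a=5
  k=5: m=34, d=83, a=1
  k=6: m=49, d=1, a=98
d=1 and a=2a₀=98 at k=6, so the next step gives (m, d) = (49, 83) again — its k=1 value — and the period has length 6.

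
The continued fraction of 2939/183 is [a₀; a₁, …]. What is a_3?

1

2939 = 16·183 + 11   →  a_0 = 16
183 = 16·11 + 7   →  a_1 = 16
11 = 1·7 + 4   →  a_2 = 1
7 = 1·4 + 3   →  a_3 = 1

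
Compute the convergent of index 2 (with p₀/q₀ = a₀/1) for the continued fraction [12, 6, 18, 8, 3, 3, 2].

Using pₖ = aₖpₖ₋₁ + pₖ₋₂, qₖ = aₖqₖ₋₁ + qₖ₋₂ (with p₋₁=1, p₋₂=0, q₋₁=0, q₋₂=1):
  k=0: a=12, p=12, q=1
  k=1: a=6, p=73, q=6
  k=2: a=18, p=1326, q=109

1326/109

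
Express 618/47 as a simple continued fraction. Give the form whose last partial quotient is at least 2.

618 = 13*47 + 7
47 = 6*7 + 5
7 = 1*5 + 2
5 = 2*2 + 1
2 = 2*1 + 0  (stop)
So 618/47 = [13; 6, 1, 2, 2].

[13; 6, 1, 2, 2]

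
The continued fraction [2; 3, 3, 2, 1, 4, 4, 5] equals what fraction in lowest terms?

7877/3420

Fold from the inside: start with 5/1.
  4 + 1/5 = 21/5
  4 + 5/21 = 89/21
  1 + 21/89 = 110/89
  2 + 89/110 = 309/110
  3 + 110/309 = 1037/309
  3 + 309/1037 = 3420/1037
  2 + 1037/3420 = 7877/3420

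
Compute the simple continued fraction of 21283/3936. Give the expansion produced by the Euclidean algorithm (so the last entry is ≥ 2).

21283 = 5×3936 + 1603
3936 = 2×1603 + 730
1603 = 2×730 + 143
730 = 5×143 + 15
143 = 9×15 + 8
15 = 1×8 + 7
8 = 1×7 + 1
7 = 7×1 + 0  (stop)
So 21283/3936 = [5; 2, 2, 5, 9, 1, 1, 7].

[5; 2, 2, 5, 9, 1, 1, 7]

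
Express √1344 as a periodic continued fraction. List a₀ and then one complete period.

a₀ = ⌊√1344⌋ = 36.
With m₀=0, d₀=1 and mₖ₊₁ = dₖaₖ − mₖ, dₖ₊₁ = (n − mₖ₊₁²)/dₖ, aₖ₊₁ = ⌊(a₀+mₖ₊₁)/dₖ₊₁⌋:
  k=1: m=36, d=48, a=1
  k=2: m=12, d=25, a=1
  k=3: m=13, d=47, a=1
  k=4: m=34, d=4, a=17
  k=5: m=34, d=47, a=1
  k=6: m=13, d=25, a=1
  k=7: m=12, d=48, a=1
  k=8: m=36, d=1, a=72
d=1 and a=2a₀=72 at k=8, so the next step gives (m, d) = (36, 48) again — its k=1 value — and the period has length 8.

[36; 1, 1, 1, 17, 1, 1, 1, 72]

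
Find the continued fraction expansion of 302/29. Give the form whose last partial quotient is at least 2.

[10; 2, 2, 2, 2]

302 = 10*29 + 12
29 = 2*12 + 5
12 = 2*5 + 2
5 = 2*2 + 1
2 = 2*1 + 0  (stop)
So 302/29 = [10; 2, 2, 2, 2].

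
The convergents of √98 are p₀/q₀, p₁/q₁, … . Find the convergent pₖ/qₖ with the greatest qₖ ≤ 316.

1970/199

√98 = [9; 1, 8, 1, 18, …] (period length 4).
Convergents:
  p_0/q_0 = 9/1
  p_1/q_1 = 10/1
  p_2/q_2 = 89/9
  p_3/q_3 = 99/10
  p_4/q_4 = 1871/189
  p_5/q_5 = 1970/199
  p_6/q_6 = 17631/1781
q_5 = 199 ≤ 316 < 1781 = q_6, so the answer is 1970/199.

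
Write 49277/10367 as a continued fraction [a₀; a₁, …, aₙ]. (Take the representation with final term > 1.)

[4; 1, 3, 18, 1, 18, 3, 2]

49277 = 4*10367 + 7809
10367 = 1*7809 + 2558
7809 = 3*2558 + 135
2558 = 18*135 + 128
135 = 1*128 + 7
128 = 18*7 + 2
7 = 3*2 + 1
2 = 2*1 + 0  (stop)
So 49277/10367 = [4; 1, 3, 18, 1, 18, 3, 2].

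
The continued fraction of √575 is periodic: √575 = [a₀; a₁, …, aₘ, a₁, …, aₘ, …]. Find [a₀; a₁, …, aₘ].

[23; 1, 46]

a₀ = ⌊√575⌋ = 23.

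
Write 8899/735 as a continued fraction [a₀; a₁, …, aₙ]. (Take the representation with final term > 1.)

[12; 9, 3, 3, 2, 3]

8899 = 12*735 + 79
735 = 9*79 + 24
79 = 3*24 + 7
24 = 3*7 + 3
7 = 2*3 + 1
3 = 3*1 + 0  (stop)
So 8899/735 = [12; 9, 3, 3, 2, 3].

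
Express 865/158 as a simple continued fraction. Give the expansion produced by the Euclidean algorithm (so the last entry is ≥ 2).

[5; 2, 9, 2, 1, 2]

865 = 5×158 + 75
158 = 2×75 + 8
75 = 9×8 + 3
8 = 2×3 + 2
3 = 1×2 + 1
2 = 2×1 + 0  (stop)
So 865/158 = [5; 2, 9, 2, 1, 2].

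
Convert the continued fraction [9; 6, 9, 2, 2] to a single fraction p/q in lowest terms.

2630/287

Using pₖ = aₖpₖ₋₁ + pₖ₋₂ and qₖ = aₖqₖ₋₁ + qₖ₋₂:
  k=0: a=9, p=9, q=1
  k=1: a=6, p=55, q=6
  k=2: a=9, p=504, q=55
  k=3: a=2, p=1063, q=116
  k=4: a=2, p=2630, q=287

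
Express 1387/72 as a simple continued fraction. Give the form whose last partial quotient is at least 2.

[19; 3, 1, 3, 1, 3]

1387 = 19·72 + 19
72 = 3·19 + 15
19 = 1·15 + 4
15 = 3·4 + 3
4 = 1·3 + 1
3 = 3·1 + 0  (stop)
So 1387/72 = [19; 3, 1, 3, 1, 3].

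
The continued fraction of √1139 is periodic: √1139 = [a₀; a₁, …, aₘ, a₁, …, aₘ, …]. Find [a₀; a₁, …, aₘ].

a₀ = ⌊√1139⌋ = 33.
With m₀=0, d₀=1 and mₖ₊₁ = dₖaₖ − mₖ, dₖ₊₁ = (n − mₖ₊₁²)/dₖ, aₖ₊₁ = ⌊(a₀+mₖ₊₁)/dₖ₊₁⌋:
  k=1: m=33, d=50, a=1
  k=2: m=17, d=17, a=2
  k=3: m=17, d=50, a=1
  k=4: m=33, d=1, a=66
d=1 and a=2a₀=66 at k=4, so the next step gives (m, d) = (33, 50) again — its k=1 value — and the period has length 4.

[33; 1, 2, 1, 66]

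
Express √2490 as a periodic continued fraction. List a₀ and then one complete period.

[49; 1, 8, 1, 98]

a₀ = ⌊√2490⌋ = 49.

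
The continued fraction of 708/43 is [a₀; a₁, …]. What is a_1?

2

708 = 16·43 + 20   →  a_0 = 16
43 = 2·20 + 3   →  a_1 = 2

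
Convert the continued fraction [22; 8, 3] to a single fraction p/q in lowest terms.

553/25

Fold from the inside: start with 3/1.
  8 + 1/3 = 25/3
  22 + 3/25 = 553/25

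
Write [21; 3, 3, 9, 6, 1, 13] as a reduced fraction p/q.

Fold from the inside: start with 13/1.
  1 + 1/13 = 14/13
  6 + 13/14 = 97/14
  9 + 14/97 = 887/97
  3 + 97/887 = 2758/887
  3 + 887/2758 = 9161/2758
  21 + 2758/9161 = 195139/9161

195139/9161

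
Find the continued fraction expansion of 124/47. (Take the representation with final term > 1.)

124 = 2·47 + 30
47 = 1·30 + 17
30 = 1·17 + 13
17 = 1·13 + 4
13 = 3·4 + 1
4 = 4·1 + 0  (stop)
So 124/47 = [2; 1, 1, 1, 3, 4].

[2; 1, 1, 1, 3, 4]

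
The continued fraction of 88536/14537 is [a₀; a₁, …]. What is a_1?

11

88536 = 6·14537 + 1314   →  a_0 = 6
14537 = 11·1314 + 83   →  a_1 = 11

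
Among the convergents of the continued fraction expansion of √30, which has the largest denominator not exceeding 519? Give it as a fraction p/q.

2525/461

√30 = [5; 2, 10, …] (period length 2).
Convergents:
  p_0/q_0 = 5/1
  p_1/q_1 = 11/2
  p_2/q_2 = 115/21
  p_3/q_3 = 241/44
  p_4/q_4 = 2525/461
  p_5/q_5 = 5291/966
q_4 = 461 ≤ 519 < 966 = q_5, so the answer is 2525/461.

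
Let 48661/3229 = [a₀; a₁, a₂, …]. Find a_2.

48661 = 15·3229 + 226   →  a_0 = 15
3229 = 14·226 + 65   →  a_1 = 14
226 = 3·65 + 31   →  a_2 = 3

3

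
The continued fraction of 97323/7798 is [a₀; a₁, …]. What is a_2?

12

97323 = 12·7798 + 3747   →  a_0 = 12
7798 = 2·3747 + 304   →  a_1 = 2
3747 = 12·304 + 99   →  a_2 = 12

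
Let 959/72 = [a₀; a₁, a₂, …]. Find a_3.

1

959 = 13·72 + 23   →  a_0 = 13
72 = 3·23 + 3   →  a_1 = 3
23 = 7·3 + 2   →  a_2 = 7
3 = 1·2 + 1   →  a_3 = 1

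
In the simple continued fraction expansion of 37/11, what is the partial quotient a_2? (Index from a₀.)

37 = 3·11 + 4   →  a_0 = 3
11 = 2·4 + 3   →  a_1 = 2
4 = 1·3 + 1   →  a_2 = 1

1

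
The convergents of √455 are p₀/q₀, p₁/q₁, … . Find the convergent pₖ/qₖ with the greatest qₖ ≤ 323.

2709/127

√455 = [21; 3, 42, …] (period length 2).
Convergents:
  p_0/q_0 = 21/1
  p_1/q_1 = 64/3
  p_2/q_2 = 2709/127
  p_3/q_3 = 8191/384
q_2 = 127 ≤ 323 < 384 = q_3, so the answer is 2709/127.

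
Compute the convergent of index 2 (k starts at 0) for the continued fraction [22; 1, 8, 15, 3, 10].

206/9

Using pₖ = aₖpₖ₋₁ + pₖ₋₂, qₖ = aₖqₖ₋₁ + qₖ₋₂ (with p₋₁=1, p₋₂=0, q₋₁=0, q₋₂=1):
  k=0: a=22, p=22, q=1
  k=1: a=1, p=23, q=1
  k=2: a=8, p=206, q=9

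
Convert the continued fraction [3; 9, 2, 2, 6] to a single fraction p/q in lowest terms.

Fold from the inside: start with 6/1.
  2 + 1/6 = 13/6
  2 + 6/13 = 32/13
  9 + 13/32 = 301/32
  3 + 32/301 = 935/301

935/301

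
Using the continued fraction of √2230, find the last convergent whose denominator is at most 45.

425/9

√2230 = [47; 4, 2, 18, 2, 4, 94, …] (period length 6).
Convergents:
  p_0/q_0 = 47/1
  p_1/q_1 = 189/4
  p_2/q_2 = 425/9
  p_3/q_3 = 7839/166
q_2 = 9 ≤ 45 < 166 = q_3, so the answer is 425/9.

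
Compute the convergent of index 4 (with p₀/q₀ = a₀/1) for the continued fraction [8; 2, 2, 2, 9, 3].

Using pₖ = aₖpₖ₋₁ + pₖ₋₂, qₖ = aₖqₖ₋₁ + qₖ₋₂ (with p₋₁=1, p₋₂=0, q₋₁=0, q₋₂=1):
  k=0: a=8, p=8, q=1
  k=1: a=2, p=17, q=2
  k=2: a=2, p=42, q=5
  k=3: a=2, p=101, q=12
  k=4: a=9, p=951, q=113

951/113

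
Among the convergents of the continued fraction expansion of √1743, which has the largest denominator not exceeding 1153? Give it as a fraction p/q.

41791/1001

√1743 = [41; 1, 2, 1, 82, …] (period length 4).
Convergents:
  p_0/q_0 = 41/1
  p_1/q_1 = 42/1
  p_2/q_2 = 125/3
  p_3/q_3 = 167/4
  p_4/q_4 = 13819/331
  p_5/q_5 = 13986/335
  p_6/q_6 = 41791/1001
  p_7/q_7 = 55777/1336
q_6 = 1001 ≤ 1153 < 1336 = q_7, so the answer is 41791/1001.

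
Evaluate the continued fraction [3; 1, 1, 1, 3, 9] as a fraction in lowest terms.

Using pₖ = aₖpₖ₋₁ + pₖ₋₂ and qₖ = aₖqₖ₋₁ + qₖ₋₂:
  k=0: a=3, p=3, q=1
  k=1: a=1, p=4, q=1
  k=2: a=1, p=7, q=2
  k=3: a=1, p=11, q=3
  k=4: a=3, p=40, q=11
  k=5: a=9, p=371, q=102

371/102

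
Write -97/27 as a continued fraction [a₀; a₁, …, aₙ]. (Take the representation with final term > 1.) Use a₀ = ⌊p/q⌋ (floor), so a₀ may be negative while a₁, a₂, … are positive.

[-4; 2, 2, 5]

-97 = -4·27 + 11
27 = 2·11 + 5
11 = 2·5 + 1
5 = 5·1 + 0  (stop)
So -97/27 = [-4; 2, 2, 5].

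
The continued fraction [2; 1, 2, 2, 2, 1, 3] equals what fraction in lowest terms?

Fold from the inside: start with 3/1.
  1 + 1/3 = 4/3
  2 + 3/4 = 11/4
  2 + 4/11 = 26/11
  2 + 11/26 = 63/26
  1 + 26/63 = 89/63
  2 + 63/89 = 241/89

241/89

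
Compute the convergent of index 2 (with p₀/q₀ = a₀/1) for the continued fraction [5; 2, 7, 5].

Using pₖ = aₖpₖ₋₁ + pₖ₋₂, qₖ = aₖqₖ₋₁ + qₖ₋₂ (with p₋₁=1, p₋₂=0, q₋₁=0, q₋₂=1):
  k=0: a=5, p=5, q=1
  k=1: a=2, p=11, q=2
  k=2: a=7, p=82, q=15

82/15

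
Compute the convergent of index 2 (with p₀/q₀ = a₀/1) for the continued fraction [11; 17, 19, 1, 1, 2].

Using pₖ = aₖpₖ₋₁ + pₖ₋₂, qₖ = aₖqₖ₋₁ + qₖ₋₂ (with p₋₁=1, p₋₂=0, q₋₁=0, q₋₂=1):
  k=0: a=11, p=11, q=1
  k=1: a=17, p=188, q=17
  k=2: a=19, p=3583, q=324

3583/324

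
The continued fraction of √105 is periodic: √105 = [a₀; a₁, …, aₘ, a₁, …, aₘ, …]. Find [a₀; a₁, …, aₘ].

[10; 4, 20]

a₀ = ⌊√105⌋ = 10.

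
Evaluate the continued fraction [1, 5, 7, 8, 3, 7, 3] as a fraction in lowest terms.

25096/21009

Fold from the inside: start with 3/1.
  7 + 1/3 = 22/3
  3 + 3/22 = 69/22
  8 + 22/69 = 574/69
  7 + 69/574 = 4087/574
  5 + 574/4087 = 21009/4087
  1 + 4087/21009 = 25096/21009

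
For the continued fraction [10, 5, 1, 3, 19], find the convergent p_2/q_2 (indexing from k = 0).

Using pₖ = aₖpₖ₋₁ + pₖ₋₂, qₖ = aₖqₖ₋₁ + qₖ₋₂ (with p₋₁=1, p₋₂=0, q₋₁=0, q₋₂=1):
  k=0: a=10, p=10, q=1
  k=1: a=5, p=51, q=5
  k=2: a=1, p=61, q=6

61/6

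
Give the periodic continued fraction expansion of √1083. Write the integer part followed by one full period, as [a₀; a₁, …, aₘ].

a₀ = ⌊√1083⌋ = 32.

[32; 1, 9, 1, 64]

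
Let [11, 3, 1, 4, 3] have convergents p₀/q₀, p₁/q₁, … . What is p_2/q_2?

Using pₖ = aₖpₖ₋₁ + pₖ₋₂, qₖ = aₖqₖ₋₁ + qₖ₋₂ (with p₋₁=1, p₋₂=0, q₋₁=0, q₋₂=1):
  k=0: a=11, p=11, q=1
  k=1: a=3, p=34, q=3
  k=2: a=1, p=45, q=4

45/4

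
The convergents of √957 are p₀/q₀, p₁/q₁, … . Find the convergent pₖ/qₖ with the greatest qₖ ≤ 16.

√957 = [30; 1, 14, 2, 14, 1, 60, …] (period length 6).
Convergents:
  p_0/q_0 = 30/1
  p_1/q_1 = 31/1
  p_2/q_2 = 464/15
  p_3/q_3 = 959/31
q_2 = 15 ≤ 16 < 31 = q_3, so the answer is 464/15.

464/15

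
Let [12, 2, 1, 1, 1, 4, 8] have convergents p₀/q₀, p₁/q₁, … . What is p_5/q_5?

Using pₖ = aₖpₖ₋₁ + pₖ₋₂, qₖ = aₖqₖ₋₁ + qₖ₋₂ (with p₋₁=1, p₋₂=0, q₋₁=0, q₋₂=1):
  k=0: a=12, p=12, q=1
  k=1: a=2, p=25, q=2
  k=2: a=1, p=37, q=3
  k=3: a=1, p=62, q=5
  k=4: a=1, p=99, q=8
  k=5: a=4, p=458, q=37

458/37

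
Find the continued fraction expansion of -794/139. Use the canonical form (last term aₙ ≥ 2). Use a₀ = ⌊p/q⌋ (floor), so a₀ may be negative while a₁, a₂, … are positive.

[-6; 3, 2, 9, 2]

-794 = -6*139 + 40
139 = 3*40 + 19
40 = 2*19 + 2
19 = 9*2 + 1
2 = 2*1 + 0  (stop)
So -794/139 = [-6; 3, 2, 9, 2].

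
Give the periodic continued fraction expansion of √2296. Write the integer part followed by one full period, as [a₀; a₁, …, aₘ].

[47; 1, 10, 1, 94]

a₀ = ⌊√2296⌋ = 47.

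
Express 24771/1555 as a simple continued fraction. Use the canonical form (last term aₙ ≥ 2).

[15; 1, 13, 3, 1, 3, 7]

24771 = 15·1555 + 1446
1555 = 1·1446 + 109
1446 = 13·109 + 29
109 = 3·29 + 22
29 = 1·22 + 7
22 = 3·7 + 1
7 = 7·1 + 0  (stop)
So 24771/1555 = [15; 1, 13, 3, 1, 3, 7].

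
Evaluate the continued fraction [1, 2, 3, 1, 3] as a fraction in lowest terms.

Using pₖ = aₖpₖ₋₁ + pₖ₋₂ and qₖ = aₖqₖ₋₁ + qₖ₋₂:
  k=0: a=1, p=1, q=1
  k=1: a=2, p=3, q=2
  k=2: a=3, p=10, q=7
  k=3: a=1, p=13, q=9
  k=4: a=3, p=49, q=34

49/34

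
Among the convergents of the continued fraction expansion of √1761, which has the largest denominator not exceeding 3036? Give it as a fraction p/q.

98658/2351

√1761 = [41; 1, 26, 1, 82, …] (period length 4).
Convergents:
  p_0/q_0 = 41/1
  p_1/q_1 = 42/1
  p_2/q_2 = 1133/27
  p_3/q_3 = 1175/28
  p_4/q_4 = 97483/2323
  p_5/q_5 = 98658/2351
  p_6/q_6 = 2662591/63449
q_5 = 2351 ≤ 3036 < 63449 = q_6, so the answer is 98658/2351.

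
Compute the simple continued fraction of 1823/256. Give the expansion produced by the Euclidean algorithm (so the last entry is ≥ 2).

[7; 8, 3, 1, 7]

1823 = 7·256 + 31
256 = 8·31 + 8
31 = 3·8 + 7
8 = 1·7 + 1
7 = 7·1 + 0  (stop)
So 1823/256 = [7; 8, 3, 1, 7].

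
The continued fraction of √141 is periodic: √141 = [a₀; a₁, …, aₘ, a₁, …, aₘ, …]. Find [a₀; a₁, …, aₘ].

a₀ = ⌊√141⌋ = 11.
With m₀=0, d₀=1 and mₖ₊₁ = dₖaₖ − mₖ, dₖ₊₁ = (n − mₖ₊₁²)/dₖ, aₖ₊₁ = ⌊(a₀+mₖ₊₁)/dₖ₊₁⌋:
  k=1: m=11, d=20, a=1
  k=2: m=9, d=3, a=6
  k=3: m=9, d=20, a=1
  k=4: m=11, d=1, a=22
d=1 and a=2a₀=22 at k=4, so the next step gives (m, d) = (11, 20) again — its k=1 value — and the period has length 4.

[11; 1, 6, 1, 22]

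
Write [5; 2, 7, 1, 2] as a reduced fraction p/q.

Fold from the inside: start with 2/1.
  1 + 1/2 = 3/2
  7 + 2/3 = 23/3
  2 + 3/23 = 49/23
  5 + 23/49 = 268/49

268/49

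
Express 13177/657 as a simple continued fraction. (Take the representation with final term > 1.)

13177 = 20×657 + 37
657 = 17×37 + 28
37 = 1×28 + 9
28 = 3×9 + 1
9 = 9×1 + 0  (stop)
So 13177/657 = [20; 17, 1, 3, 9].

[20; 17, 1, 3, 9]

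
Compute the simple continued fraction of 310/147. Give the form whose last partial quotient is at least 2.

[2; 9, 5, 3]

310 = 2·147 + 16
147 = 9·16 + 3
16 = 5·3 + 1
3 = 3·1 + 0  (stop)
So 310/147 = [2; 9, 5, 3].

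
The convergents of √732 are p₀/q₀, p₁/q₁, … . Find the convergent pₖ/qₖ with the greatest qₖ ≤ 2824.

√732 = [27; 18, 54, …] (period length 2).
Convergents:
  p_0/q_0 = 27/1
  p_1/q_1 = 487/18
  p_2/q_2 = 26325/973
  p_3/q_3 = 474337/17532
q_2 = 973 ≤ 2824 < 17532 = q_3, so the answer is 26325/973.

26325/973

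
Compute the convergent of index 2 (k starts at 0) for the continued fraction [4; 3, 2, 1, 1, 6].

30/7

Using pₖ = aₖpₖ₋₁ + pₖ₋₂, qₖ = aₖqₖ₋₁ + qₖ₋₂ (with p₋₁=1, p₋₂=0, q₋₁=0, q₋₂=1):
  k=0: a=4, p=4, q=1
  k=1: a=3, p=13, q=3
  k=2: a=2, p=30, q=7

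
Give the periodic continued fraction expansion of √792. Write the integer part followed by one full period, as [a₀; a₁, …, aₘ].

a₀ = ⌊√792⌋ = 28.
With m₀=0, d₀=1 and mₖ₊₁ = dₖaₖ − mₖ, dₖ₊₁ = (n − mₖ₊₁²)/dₖ, aₖ₊₁ = ⌊(a₀+mₖ₊₁)/dₖ₊₁⌋:
  k=1: m=28, d=8, a=7
  k=2: m=28, d=1, a=56
d=1 and a=2a₀=56 at k=2, so the next step gives (m, d) = (28, 8) again — its k=1 value — and the period has length 2.

[28; 7, 56]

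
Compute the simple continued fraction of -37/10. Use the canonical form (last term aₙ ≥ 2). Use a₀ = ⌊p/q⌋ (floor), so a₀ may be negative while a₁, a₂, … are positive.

-37 = -4·10 + 3
10 = 3·3 + 1
3 = 3·1 + 0  (stop)
So -37/10 = [-4; 3, 3].

[-4; 3, 3]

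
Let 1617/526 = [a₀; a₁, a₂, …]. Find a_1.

13

1617 = 3·526 + 39   →  a_0 = 3
526 = 13·39 + 19   →  a_1 = 13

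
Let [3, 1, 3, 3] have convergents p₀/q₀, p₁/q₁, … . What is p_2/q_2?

15/4

Using pₖ = aₖpₖ₋₁ + pₖ₋₂, qₖ = aₖqₖ₋₁ + qₖ₋₂ (with p₋₁=1, p₋₂=0, q₋₁=0, q₋₂=1):
  k=0: a=3, p=3, q=1
  k=1: a=1, p=4, q=1
  k=2: a=3, p=15, q=4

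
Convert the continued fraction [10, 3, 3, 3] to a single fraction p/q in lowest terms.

Fold from the inside: start with 3/1.
  3 + 1/3 = 10/3
  3 + 3/10 = 33/10
  10 + 10/33 = 340/33

340/33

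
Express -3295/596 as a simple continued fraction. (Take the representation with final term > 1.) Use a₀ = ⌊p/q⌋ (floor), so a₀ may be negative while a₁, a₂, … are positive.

[-6; 2, 8, 3, 1, 3, 2]

-3295 = -6*596 + 281
596 = 2*281 + 34
281 = 8*34 + 9
34 = 3*9 + 7
9 = 1*7 + 2
7 = 3*2 + 1
2 = 2*1 + 0  (stop)
So -3295/596 = [-6; 2, 8, 3, 1, 3, 2].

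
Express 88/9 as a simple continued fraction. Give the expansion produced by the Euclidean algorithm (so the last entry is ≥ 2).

[9; 1, 3, 2]

88 = 9*9 + 7
9 = 1*7 + 2
7 = 3*2 + 1
2 = 2*1 + 0  (stop)
So 88/9 = [9; 1, 3, 2].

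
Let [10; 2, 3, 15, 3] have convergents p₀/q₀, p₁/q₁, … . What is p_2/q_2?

Using pₖ = aₖpₖ₋₁ + pₖ₋₂, qₖ = aₖqₖ₋₁ + qₖ₋₂ (with p₋₁=1, p₋₂=0, q₋₁=0, q₋₂=1):
  k=0: a=10, p=10, q=1
  k=1: a=2, p=21, q=2
  k=2: a=3, p=73, q=7

73/7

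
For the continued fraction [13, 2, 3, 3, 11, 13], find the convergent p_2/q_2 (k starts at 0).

Using pₖ = aₖpₖ₋₁ + pₖ₋₂, qₖ = aₖqₖ₋₁ + qₖ₋₂ (with p₋₁=1, p₋₂=0, q₋₁=0, q₋₂=1):
  k=0: a=13, p=13, q=1
  k=1: a=2, p=27, q=2
  k=2: a=3, p=94, q=7

94/7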